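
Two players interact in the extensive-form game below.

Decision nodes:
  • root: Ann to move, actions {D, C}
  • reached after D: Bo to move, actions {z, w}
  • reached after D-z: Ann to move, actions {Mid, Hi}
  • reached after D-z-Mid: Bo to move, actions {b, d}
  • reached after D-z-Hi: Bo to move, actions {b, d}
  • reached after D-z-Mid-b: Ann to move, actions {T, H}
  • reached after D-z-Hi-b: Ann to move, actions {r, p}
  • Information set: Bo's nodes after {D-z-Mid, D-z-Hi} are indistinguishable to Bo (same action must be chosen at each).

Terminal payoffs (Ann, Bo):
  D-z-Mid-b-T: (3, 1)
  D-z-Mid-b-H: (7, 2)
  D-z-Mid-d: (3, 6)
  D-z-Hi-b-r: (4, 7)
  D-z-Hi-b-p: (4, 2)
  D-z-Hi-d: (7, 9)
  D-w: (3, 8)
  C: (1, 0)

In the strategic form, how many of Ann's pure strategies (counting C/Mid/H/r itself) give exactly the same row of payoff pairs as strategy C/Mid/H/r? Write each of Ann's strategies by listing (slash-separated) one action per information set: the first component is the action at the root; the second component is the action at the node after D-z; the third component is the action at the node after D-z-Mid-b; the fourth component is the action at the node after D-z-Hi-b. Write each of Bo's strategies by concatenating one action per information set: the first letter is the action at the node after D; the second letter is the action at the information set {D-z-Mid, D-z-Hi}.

Row for C/Mid/H/r (columns zb, zd, wb, wd): (1,0) (1,0) (1,0) (1,0).
Under C/Mid/H/r, Ann's choice at the node after D-z and at the node after D-z-Mid-b and at the node after D-z-Hi-b can never be reached regardless of what Bo does, so varying those choices leaves every outcome unchanged.
Holding the reachable choices fixed and varying the unreachable ones freely already gives 2 × 2 × 2 = 8 equivalent strategies.
No other strategy reproduces this row, so those 8 are the full class: C/Mid/T/r, C/Mid/T/p, C/Mid/H/r, C/Mid/H/p, C/Hi/T/r, C/Hi/T/p, C/Hi/H/r, C/Hi/H/p.

8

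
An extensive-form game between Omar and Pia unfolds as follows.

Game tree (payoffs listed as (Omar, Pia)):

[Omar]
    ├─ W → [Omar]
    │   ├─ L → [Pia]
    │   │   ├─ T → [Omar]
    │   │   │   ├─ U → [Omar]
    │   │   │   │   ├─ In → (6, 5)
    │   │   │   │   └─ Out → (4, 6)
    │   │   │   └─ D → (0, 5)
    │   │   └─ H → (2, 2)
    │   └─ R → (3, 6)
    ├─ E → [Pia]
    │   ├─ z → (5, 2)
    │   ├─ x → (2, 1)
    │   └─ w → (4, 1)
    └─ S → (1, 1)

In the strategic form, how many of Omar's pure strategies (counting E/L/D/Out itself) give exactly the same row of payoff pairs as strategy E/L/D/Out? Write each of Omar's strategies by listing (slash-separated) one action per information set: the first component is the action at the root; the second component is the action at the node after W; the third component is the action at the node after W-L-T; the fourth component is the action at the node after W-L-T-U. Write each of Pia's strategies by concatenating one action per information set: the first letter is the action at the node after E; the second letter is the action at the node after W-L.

8

Row for E/L/D/Out (columns zT, zH, xT, xH, wT, wH): (5,2) (5,2) (2,1) (2,1) (4,1) (4,1).
Under E/L/D/Out, Omar's choice at the node after W and at the node after W-L-T and at the node after W-L-T-U can never be reached regardless of what Pia does, so varying those choices leaves every outcome unchanged.
Holding the reachable choices fixed and varying the unreachable ones freely already gives 2 × 2 × 2 = 8 equivalent strategies.
No other strategy reproduces this row, so those 8 are the full class: E/L/U/In, E/L/U/Out, E/L/D/In, E/L/D/Out, E/R/U/In, E/R/U/Out, E/R/D/In, E/R/D/Out.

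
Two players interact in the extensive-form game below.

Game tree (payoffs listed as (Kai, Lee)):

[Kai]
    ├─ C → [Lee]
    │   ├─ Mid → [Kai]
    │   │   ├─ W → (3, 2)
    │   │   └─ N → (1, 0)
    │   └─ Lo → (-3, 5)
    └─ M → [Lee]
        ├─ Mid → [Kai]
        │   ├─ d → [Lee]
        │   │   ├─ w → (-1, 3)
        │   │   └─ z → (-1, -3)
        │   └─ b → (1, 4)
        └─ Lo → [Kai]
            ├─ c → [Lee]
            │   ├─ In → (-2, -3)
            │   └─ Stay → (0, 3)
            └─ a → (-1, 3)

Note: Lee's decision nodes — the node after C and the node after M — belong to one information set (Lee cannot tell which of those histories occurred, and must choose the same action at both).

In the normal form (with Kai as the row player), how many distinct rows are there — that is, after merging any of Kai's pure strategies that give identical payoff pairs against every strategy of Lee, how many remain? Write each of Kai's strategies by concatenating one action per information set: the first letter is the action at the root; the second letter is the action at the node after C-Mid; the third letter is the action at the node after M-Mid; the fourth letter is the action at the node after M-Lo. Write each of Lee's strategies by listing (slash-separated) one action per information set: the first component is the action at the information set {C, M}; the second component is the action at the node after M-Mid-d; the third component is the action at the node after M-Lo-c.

6

Kai has 16 pure strategies: CWdc, CWda, CWbc, CWba, CNdc, CNda, CNbc, CNba, MWdc, MWda, MWbc, MWba, MNdc, MNda, MNbc, MNba. Columns: Mid/w/In, Mid/w/Stay, Mid/z/In, Mid/z/Stay, Lo/w/In, Lo/w/Stay, Lo/z/In, Lo/z/Stay.
{CWdc, CWda, CWbc, CWba} → row (3,2) (3,2) (3,2) (3,2) (-3,5) (-3,5) (-3,5) (-3,5)
{CNdc, CNda, CNbc, CNba} → row (1,0) (1,0) (1,0) (1,0) (-3,5) (-3,5) (-3,5) (-3,5)
{MWdc, MNdc} → row (-1,3) (-1,3) (-1,-3) (-1,-3) (-2,-3) (0,3) (-2,-3) (0,3)
{MWda, MNda} → row (-1,3) (-1,3) (-1,-3) (-1,-3) (-1,3) (-1,3) (-1,3) (-1,3)
{MWbc, MNbc} → row (1,4) (1,4) (1,4) (1,4) (-2,-3) (0,3) (-2,-3) (0,3)
{MWba, MNba} → row (1,4) (1,4) (1,4) (1,4) (-1,3) (-1,3) (-1,3) (-1,3)
That's 6 distinct rows out of 16 strategies.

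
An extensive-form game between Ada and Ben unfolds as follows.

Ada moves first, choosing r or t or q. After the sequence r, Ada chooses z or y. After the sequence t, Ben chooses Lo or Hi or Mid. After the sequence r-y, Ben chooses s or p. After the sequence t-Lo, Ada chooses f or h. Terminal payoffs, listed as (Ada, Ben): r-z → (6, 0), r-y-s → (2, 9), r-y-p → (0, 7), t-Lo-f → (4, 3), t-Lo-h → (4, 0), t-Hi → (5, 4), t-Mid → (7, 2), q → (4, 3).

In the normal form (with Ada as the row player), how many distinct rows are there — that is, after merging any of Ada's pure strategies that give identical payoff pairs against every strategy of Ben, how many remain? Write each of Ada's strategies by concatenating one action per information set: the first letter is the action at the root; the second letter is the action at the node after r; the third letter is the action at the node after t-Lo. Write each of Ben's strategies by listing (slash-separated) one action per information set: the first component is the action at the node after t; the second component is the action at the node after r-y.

5

Ada has 12 pure strategies: rzf, rzh, ryf, ryh, tzf, tzh, tyf, tyh, qzf, qzh, qyf, qyh. Columns: Lo/s, Lo/p, Hi/s, Hi/p, Mid/s, Mid/p.
{rzf, rzh} → row (6,0) (6,0) (6,0) (6,0) (6,0) (6,0)
{ryf, ryh} → row (2,9) (0,7) (2,9) (0,7) (2,9) (0,7)
{tzf, tyf} → row (4,3) (4,3) (5,4) (5,4) (7,2) (7,2)
{tzh, tyh} → row (4,0) (4,0) (5,4) (5,4) (7,2) (7,2)
{qzf, qzh, qyf, qyh} → row (4,3) (4,3) (4,3) (4,3) (4,3) (4,3)
That's 5 distinct rows out of 12 strategies.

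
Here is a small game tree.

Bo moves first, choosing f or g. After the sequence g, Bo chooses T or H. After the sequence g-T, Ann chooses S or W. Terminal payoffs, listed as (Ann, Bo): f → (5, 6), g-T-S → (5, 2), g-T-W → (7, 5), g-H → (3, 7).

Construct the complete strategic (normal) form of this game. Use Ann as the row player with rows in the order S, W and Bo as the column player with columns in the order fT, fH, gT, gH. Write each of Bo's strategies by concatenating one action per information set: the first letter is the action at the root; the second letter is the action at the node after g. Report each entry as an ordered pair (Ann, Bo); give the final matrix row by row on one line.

S: (5,6) (5,6) (5,2) (3,7) | W: (5,6) (5,6) (7,5) (3,7)

           fT       fH       gT       gH
   S    (5,6)    (5,6)    (5,2)    (3,7)
   W    (5,6)    (5,6)    (7,5)    (3,7)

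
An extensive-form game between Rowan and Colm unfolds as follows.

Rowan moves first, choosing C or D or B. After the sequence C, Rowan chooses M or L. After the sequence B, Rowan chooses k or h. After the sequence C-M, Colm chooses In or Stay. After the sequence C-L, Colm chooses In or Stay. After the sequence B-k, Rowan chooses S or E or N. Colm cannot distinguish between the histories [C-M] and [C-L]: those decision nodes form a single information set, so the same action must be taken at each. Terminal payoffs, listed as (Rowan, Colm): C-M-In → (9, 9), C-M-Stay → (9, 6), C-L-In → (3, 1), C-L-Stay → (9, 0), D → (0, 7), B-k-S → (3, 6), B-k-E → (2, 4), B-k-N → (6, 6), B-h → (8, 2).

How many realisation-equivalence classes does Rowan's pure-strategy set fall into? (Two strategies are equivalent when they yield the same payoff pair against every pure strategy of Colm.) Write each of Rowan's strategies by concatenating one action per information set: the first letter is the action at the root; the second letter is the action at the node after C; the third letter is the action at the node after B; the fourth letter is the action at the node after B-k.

Rowan has 36 pure strategies: CMkS, CMkE, CMkN, CMhS, CMhE, CMhN, CLkS, CLkE, CLkN, CLhS, CLhE, CLhN, DMkS, DMkE, DMkN, DMhS, DMhE, DMhN, DLkS, DLkE, DLkN, DLhS, DLhE, DLhN, BMkS, BMkE, BMkN, BMhS, BMhE, BMhN, BLkS, BLkE, BLkN, BLhS, BLhE, BLhN. Columns: In, Stay.
{CMkS, CMkE, CMkN, CMhS, CMhE, CMhN} → row (9,9) (9,6)
{CLkS, CLkE, CLkN, CLhS, CLhE, CLhN} → row (3,1) (9,0)
{DMkS, DMkE, DMkN, DMhS, DMhE, DMhN, DLkS, DLkE, DLkN, DLhS, DLhE, DLhN} → row (0,7) (0,7)
{BMkS, BLkS} → row (3,6) (3,6)
{BMkE, BLkE} → row (2,4) (2,4)
{BMkN, BLkN} → row (6,6) (6,6)
{BMhS, BMhE, BMhN, BLhS, BLhE, BLhN} → row (8,2) (8,2)
That's 7 distinct rows out of 36 strategies.

7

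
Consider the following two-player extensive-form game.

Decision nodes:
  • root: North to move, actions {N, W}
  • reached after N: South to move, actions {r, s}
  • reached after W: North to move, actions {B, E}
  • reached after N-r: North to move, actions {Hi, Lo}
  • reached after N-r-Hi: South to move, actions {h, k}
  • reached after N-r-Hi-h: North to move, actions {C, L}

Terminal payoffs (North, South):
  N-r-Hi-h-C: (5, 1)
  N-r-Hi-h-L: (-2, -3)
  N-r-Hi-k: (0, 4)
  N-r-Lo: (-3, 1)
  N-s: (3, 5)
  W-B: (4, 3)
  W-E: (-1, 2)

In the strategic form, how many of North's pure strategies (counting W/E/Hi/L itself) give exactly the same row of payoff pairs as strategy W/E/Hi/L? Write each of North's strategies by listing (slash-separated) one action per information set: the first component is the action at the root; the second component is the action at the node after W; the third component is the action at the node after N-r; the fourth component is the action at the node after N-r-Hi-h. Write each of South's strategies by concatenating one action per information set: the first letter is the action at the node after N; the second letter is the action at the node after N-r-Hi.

4

Row for W/E/Hi/L (columns rh, rk, sh, sk): (-1,2) (-1,2) (-1,2) (-1,2).
Under W/E/Hi/L, North's choice at the node after N-r and at the node after N-r-Hi-h can never be reached regardless of what South does, so varying those choices leaves every outcome unchanged.
Holding the reachable choices fixed and varying the unreachable ones freely already gives 2 × 2 = 4 equivalent strategies.
No other strategy reproduces this row, so those 4 are the full class: W/E/Hi/C, W/E/Hi/L, W/E/Lo/C, W/E/Lo/L.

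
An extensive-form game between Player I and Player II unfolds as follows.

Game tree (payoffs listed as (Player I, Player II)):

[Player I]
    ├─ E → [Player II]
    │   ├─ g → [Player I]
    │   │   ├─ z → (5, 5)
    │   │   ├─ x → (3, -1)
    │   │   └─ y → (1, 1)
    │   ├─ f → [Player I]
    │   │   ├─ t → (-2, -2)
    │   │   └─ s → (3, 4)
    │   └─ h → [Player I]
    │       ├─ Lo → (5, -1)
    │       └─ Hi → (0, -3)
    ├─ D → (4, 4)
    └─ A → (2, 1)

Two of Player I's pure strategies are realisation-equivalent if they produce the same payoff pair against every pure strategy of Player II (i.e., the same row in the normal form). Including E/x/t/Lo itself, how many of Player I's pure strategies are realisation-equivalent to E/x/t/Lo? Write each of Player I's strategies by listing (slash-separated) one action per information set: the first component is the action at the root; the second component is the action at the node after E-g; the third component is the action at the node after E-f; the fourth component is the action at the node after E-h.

Row for E/x/t/Lo (columns g, f, h): (3,-1) (-2,-2) (5,-1).
Every one of Player I's information sets is on the play path for some reply by Player II when Player I follows E/x/t/Lo.
Changing the action at any of them therefore changes at least one column, so only E/x/t/Lo itself gives this row.

1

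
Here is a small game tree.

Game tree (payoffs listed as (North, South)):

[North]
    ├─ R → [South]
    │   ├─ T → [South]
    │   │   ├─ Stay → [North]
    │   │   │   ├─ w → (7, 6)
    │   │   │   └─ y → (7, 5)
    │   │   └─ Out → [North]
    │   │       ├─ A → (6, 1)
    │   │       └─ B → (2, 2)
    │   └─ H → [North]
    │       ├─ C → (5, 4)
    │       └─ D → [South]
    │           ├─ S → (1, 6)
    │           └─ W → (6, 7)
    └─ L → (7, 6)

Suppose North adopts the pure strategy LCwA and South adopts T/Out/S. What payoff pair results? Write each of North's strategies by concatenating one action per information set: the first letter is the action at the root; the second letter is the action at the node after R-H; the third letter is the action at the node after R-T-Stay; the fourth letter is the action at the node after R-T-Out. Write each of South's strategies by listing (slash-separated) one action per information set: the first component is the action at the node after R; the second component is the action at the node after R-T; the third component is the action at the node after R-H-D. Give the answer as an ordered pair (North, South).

(7, 6)

Trace the play path from the root:
  North plays L
→ terminal payoff (7, 6).
(North's choice at the node after R-H is never reached on this path, so it doesn't affect the outcome.)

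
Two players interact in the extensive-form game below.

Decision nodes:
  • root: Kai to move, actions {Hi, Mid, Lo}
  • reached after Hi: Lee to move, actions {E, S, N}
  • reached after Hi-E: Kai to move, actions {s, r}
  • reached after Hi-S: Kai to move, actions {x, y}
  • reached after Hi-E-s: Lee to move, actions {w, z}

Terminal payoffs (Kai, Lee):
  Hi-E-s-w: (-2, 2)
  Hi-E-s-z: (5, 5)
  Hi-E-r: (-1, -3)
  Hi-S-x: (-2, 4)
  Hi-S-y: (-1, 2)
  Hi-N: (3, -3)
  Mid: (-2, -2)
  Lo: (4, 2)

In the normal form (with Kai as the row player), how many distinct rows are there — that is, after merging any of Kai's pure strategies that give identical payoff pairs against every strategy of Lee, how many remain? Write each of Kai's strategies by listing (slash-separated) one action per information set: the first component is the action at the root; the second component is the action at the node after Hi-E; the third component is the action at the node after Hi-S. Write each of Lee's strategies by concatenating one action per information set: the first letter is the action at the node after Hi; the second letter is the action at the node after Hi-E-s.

Kai has 12 pure strategies: Hi/s/x, Hi/s/y, Hi/r/x, Hi/r/y, Mid/s/x, Mid/s/y, Mid/r/x, Mid/r/y, Lo/s/x, Lo/s/y, Lo/r/x, Lo/r/y. Columns: Ew, Ez, Sw, Sz, Nw, Nz.
{Hi/s/x} → row (-2,2) (5,5) (-2,4) (-2,4) (3,-3) (3,-3)
{Hi/s/y} → row (-2,2) (5,5) (-1,2) (-1,2) (3,-3) (3,-3)
{Hi/r/x} → row (-1,-3) (-1,-3) (-2,4) (-2,4) (3,-3) (3,-3)
{Hi/r/y} → row (-1,-3) (-1,-3) (-1,2) (-1,2) (3,-3) (3,-3)
{Mid/s/x, Mid/s/y, Mid/r/x, Mid/r/y} → row (-2,-2) (-2,-2) (-2,-2) (-2,-2) (-2,-2) (-2,-2)
{Lo/s/x, Lo/s/y, Lo/r/x, Lo/r/y} → row (4,2) (4,2) (4,2) (4,2) (4,2) (4,2)
That's 6 distinct rows out of 12 strategies.

6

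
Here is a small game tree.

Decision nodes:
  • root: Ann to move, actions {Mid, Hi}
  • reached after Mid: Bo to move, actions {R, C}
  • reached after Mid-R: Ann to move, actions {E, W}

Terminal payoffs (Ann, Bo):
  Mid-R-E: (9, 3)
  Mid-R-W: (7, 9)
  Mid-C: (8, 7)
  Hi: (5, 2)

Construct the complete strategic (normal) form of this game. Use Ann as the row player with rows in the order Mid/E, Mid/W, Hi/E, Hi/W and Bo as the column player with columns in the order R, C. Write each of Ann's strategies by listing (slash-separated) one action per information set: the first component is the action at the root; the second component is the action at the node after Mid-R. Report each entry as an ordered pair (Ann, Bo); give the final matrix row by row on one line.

             R        C
Mid/E    (9,3)    (8,7)
Mid/W    (7,9)    (8,7)
 Hi/E    (5,2)    (5,2)
 Hi/W    (5,2)    (5,2)

Mid/E: (9,3) (8,7) | Mid/W: (7,9) (8,7) | Hi/E: (5,2) (5,2) | Hi/W: (5,2) (5,2)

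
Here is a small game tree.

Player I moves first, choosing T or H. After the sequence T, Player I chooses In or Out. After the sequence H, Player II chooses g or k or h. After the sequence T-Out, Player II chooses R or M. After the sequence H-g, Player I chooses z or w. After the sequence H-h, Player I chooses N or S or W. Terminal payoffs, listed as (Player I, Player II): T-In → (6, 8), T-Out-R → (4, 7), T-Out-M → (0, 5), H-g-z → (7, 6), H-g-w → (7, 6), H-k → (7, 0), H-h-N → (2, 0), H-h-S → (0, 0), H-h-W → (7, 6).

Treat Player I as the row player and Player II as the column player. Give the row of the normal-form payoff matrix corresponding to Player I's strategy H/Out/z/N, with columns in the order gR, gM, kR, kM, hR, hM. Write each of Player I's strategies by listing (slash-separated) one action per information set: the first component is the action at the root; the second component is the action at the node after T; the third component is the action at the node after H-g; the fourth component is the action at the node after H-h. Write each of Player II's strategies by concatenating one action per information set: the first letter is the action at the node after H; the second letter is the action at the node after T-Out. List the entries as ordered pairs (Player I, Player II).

(7,6) (7,6) (7,0) (7,0) (2,0) (2,0)

vs gR: Player I plays H → Player II plays g at [H] → Player I plays z at [H-g] → (7, 6)
vs gM: Player I plays H → Player II plays g at [H] → Player I plays z at [H-g] → (7, 6)
vs kR: Player I plays H → Player II plays k at [H] → (7, 0)
vs kM: Player I plays H → Player II plays k at [H] → (7, 0)
vs hR: Player I plays H → Player II plays h at [H] → Player I plays N at [H-h] → (2, 0)
vs hM: Player I plays H → Player II plays h at [H] → Player I plays N at [H-h] → (2, 0)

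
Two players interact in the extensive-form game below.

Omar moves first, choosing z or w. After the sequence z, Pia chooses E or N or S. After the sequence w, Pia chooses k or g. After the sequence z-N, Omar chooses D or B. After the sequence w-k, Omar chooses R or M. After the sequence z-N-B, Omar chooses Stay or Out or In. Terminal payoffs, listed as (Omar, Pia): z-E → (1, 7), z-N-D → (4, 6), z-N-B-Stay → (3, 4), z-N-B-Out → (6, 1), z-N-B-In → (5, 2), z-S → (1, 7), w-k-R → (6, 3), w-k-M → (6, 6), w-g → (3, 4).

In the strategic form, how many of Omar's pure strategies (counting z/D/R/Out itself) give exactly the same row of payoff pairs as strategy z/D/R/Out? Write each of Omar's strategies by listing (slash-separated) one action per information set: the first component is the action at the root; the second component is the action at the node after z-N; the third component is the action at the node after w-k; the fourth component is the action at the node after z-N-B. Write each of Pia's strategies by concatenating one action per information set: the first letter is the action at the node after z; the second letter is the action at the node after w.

Row for z/D/R/Out (columns Ek, Eg, Nk, Ng, Sk, Sg): (1,7) (1,7) (4,6) (4,6) (1,7) (1,7).
Under z/D/R/Out, Omar's choice at the node after w-k and at the node after z-N-B can never be reached regardless of what Pia does, so varying those choices leaves every outcome unchanged.
Holding the reachable choices fixed and varying the unreachable ones freely already gives 2 × 3 = 6 equivalent strategies.
No other strategy reproduces this row, so those 6 are the full class: z/D/R/Stay, z/D/R/Out, z/D/R/In, z/D/M/Stay, z/D/M/Out, z/D/M/In.

6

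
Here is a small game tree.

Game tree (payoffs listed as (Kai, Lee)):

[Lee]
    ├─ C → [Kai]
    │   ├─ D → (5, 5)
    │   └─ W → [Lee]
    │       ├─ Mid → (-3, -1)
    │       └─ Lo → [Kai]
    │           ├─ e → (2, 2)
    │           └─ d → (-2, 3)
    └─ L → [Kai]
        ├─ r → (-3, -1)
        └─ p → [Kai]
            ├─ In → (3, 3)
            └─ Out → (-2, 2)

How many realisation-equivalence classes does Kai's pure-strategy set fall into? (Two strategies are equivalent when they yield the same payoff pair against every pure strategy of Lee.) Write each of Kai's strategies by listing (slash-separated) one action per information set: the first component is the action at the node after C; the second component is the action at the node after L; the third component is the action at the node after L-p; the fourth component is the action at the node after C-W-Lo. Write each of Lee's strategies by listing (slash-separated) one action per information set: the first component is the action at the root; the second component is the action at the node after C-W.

Kai has 16 pure strategies: D/r/In/e, D/r/In/d, D/r/Out/e, D/r/Out/d, D/p/In/e, D/p/In/d, D/p/Out/e, D/p/Out/d, W/r/In/e, W/r/In/d, W/r/Out/e, W/r/Out/d, W/p/In/e, W/p/In/d, W/p/Out/e, W/p/Out/d. Columns: C/Mid, C/Lo, L/Mid, L/Lo.
{D/r/In/e, D/r/In/d, D/r/Out/e, D/r/Out/d} → row (5,5) (5,5) (-3,-1) (-3,-1)
{D/p/In/e, D/p/In/d} → row (5,5) (5,5) (3,3) (3,3)
{D/p/Out/e, D/p/Out/d} → row (5,5) (5,5) (-2,2) (-2,2)
{W/r/In/e, W/r/Out/e} → row (-3,-1) (2,2) (-3,-1) (-3,-1)
{W/r/In/d, W/r/Out/d} → row (-3,-1) (-2,3) (-3,-1) (-3,-1)
{W/p/In/e} → row (-3,-1) (2,2) (3,3) (3,3)
{W/p/In/d} → row (-3,-1) (-2,3) (3,3) (3,3)
{W/p/Out/e} → row (-3,-1) (2,2) (-2,2) (-2,2)
{W/p/Out/d} → row (-3,-1) (-2,3) (-2,2) (-2,2)
That's 9 distinct rows out of 16 strategies.

9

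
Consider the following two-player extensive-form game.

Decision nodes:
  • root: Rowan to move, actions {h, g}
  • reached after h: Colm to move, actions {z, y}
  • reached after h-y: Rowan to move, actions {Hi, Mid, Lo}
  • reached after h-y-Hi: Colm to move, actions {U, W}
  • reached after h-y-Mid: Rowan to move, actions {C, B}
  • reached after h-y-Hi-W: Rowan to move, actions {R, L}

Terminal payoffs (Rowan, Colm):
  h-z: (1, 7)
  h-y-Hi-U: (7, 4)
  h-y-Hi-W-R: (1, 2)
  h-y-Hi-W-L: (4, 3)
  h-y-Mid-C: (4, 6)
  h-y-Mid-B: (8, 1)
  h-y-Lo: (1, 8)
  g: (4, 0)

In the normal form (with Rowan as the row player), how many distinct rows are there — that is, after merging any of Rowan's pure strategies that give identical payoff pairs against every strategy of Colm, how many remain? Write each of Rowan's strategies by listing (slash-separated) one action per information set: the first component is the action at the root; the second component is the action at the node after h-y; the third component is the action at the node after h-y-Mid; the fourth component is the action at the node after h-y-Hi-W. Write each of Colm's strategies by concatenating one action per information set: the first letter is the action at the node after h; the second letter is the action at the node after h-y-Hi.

Rowan has 24 pure strategies: h/Hi/C/R, h/Hi/C/L, h/Hi/B/R, h/Hi/B/L, h/Mid/C/R, h/Mid/C/L, h/Mid/B/R, h/Mid/B/L, h/Lo/C/R, h/Lo/C/L, h/Lo/B/R, h/Lo/B/L, g/Hi/C/R, g/Hi/C/L, g/Hi/B/R, g/Hi/B/L, g/Mid/C/R, g/Mid/C/L, g/Mid/B/R, g/Mid/B/L, g/Lo/C/R, g/Lo/C/L, g/Lo/B/R, g/Lo/B/L. Columns: zU, zW, yU, yW.
{h/Hi/C/R, h/Hi/B/R} → row (1,7) (1,7) (7,4) (1,2)
{h/Hi/C/L, h/Hi/B/L} → row (1,7) (1,7) (7,4) (4,3)
{h/Mid/C/R, h/Mid/C/L} → row (1,7) (1,7) (4,6) (4,6)
{h/Mid/B/R, h/Mid/B/L} → row (1,7) (1,7) (8,1) (8,1)
{h/Lo/C/R, h/Lo/C/L, h/Lo/B/R, h/Lo/B/L} → row (1,7) (1,7) (1,8) (1,8)
{g/Hi/C/R, g/Hi/C/L, g/Hi/B/R, g/Hi/B/L, g/Mid/C/R, g/Mid/C/L, g/Mid/B/R, g/Mid/B/L, g/Lo/C/R, g/Lo/C/L, g/Lo/B/R, g/Lo/B/L} → row (4,0) (4,0) (4,0) (4,0)
That's 6 distinct rows out of 24 strategies.

6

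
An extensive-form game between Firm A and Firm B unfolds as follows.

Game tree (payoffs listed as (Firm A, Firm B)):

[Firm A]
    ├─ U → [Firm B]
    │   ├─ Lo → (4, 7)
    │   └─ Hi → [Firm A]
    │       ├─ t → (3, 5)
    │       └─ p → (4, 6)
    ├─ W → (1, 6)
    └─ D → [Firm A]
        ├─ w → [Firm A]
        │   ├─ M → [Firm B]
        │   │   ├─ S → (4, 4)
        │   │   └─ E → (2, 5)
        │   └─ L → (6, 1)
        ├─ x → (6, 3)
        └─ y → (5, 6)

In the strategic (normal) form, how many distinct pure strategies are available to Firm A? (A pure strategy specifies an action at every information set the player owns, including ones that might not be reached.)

Firm A owns the root with actions {U, W, D} — three choices.
Firm A owns the node after D with actions {w, x, y} — three choices.
Firm A owns the node after U-Hi with actions {t, p} — two choices.
Firm A owns the node after D-w with actions {M, L} — two choices.
A pure strategy fixes one action at each information set independently, so the count is the product 3 × 3 × 2 × 2 = 36.
(For reference, Firm B has 4 pure strategies, giving a 36×4 normal-form matrix.)

36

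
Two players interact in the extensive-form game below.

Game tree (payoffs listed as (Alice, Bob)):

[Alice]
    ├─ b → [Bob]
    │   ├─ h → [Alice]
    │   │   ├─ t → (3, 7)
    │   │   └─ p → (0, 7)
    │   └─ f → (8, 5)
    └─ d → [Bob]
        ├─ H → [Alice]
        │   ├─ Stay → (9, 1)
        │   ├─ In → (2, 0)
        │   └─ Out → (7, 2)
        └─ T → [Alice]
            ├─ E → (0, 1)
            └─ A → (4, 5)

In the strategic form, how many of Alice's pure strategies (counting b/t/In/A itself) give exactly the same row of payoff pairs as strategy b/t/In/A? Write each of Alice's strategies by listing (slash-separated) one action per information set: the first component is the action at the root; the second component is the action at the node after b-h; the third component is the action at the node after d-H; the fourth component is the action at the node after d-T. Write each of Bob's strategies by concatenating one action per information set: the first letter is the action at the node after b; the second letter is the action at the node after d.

Row for b/t/In/A (columns hH, hT, fH, fT): (3,7) (3,7) (8,5) (8,5).
Under b/t/In/A, Alice's choice at the node after d-H and at the node after d-T can never be reached regardless of what Bob does, so varying those choices leaves every outcome unchanged.
Holding the reachable choices fixed and varying the unreachable ones freely already gives 3 × 2 = 6 equivalent strategies.
No other strategy reproduces this row, so those 6 are the full class: b/t/Stay/E, b/t/Stay/A, b/t/In/E, b/t/In/A, b/t/Out/E, b/t/Out/A.

6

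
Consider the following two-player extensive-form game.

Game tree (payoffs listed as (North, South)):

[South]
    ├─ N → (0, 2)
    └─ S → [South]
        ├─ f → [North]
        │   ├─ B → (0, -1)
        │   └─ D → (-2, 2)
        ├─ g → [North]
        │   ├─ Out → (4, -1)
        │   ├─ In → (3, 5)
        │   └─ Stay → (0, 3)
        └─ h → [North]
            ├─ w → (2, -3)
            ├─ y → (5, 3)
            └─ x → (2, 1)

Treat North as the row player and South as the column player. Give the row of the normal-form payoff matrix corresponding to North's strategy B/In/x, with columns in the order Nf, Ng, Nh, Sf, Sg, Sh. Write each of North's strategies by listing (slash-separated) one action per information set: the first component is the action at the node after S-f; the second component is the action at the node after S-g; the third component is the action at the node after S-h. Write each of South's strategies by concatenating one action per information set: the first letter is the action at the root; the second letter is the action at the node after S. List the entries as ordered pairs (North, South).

vs Nf: South plays N → (0, 2)
vs Ng: South plays N → (0, 2)
vs Nh: South plays N → (0, 2)
vs Sf: South plays S → South plays f at [S] → North plays B at [S-f] → (0, -1)
vs Sg: South plays S → South plays g at [S] → North plays In at [S-g] → (3, 5)
vs Sh: South plays S → South plays h at [S] → North plays x at [S-h] → (2, 1)

(0,2) (0,2) (0,2) (0,-1) (3,5) (2,1)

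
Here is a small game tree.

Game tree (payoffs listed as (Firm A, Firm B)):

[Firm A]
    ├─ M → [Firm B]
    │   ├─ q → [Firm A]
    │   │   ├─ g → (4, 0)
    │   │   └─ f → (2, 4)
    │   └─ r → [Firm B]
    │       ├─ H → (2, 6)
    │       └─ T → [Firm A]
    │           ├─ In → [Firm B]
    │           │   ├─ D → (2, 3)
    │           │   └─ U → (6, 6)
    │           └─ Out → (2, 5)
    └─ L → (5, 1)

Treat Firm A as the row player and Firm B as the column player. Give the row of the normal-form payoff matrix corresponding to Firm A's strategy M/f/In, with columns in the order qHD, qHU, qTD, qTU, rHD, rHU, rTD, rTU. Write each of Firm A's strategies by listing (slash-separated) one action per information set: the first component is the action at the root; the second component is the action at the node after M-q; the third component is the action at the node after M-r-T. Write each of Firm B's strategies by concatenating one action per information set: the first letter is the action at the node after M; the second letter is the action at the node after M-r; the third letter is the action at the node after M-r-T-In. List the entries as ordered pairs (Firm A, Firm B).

(2,4) (2,4) (2,4) (2,4) (2,6) (2,6) (2,3) (6,6)

vs qHD: Firm A plays M → Firm B plays q at [M] → Firm A plays f at [M-q] → (2, 4)
vs qHU: Firm A plays M → Firm B plays q at [M] → Firm A plays f at [M-q] → (2, 4)
vs qTD: Firm A plays M → Firm B plays q at [M] → Firm A plays f at [M-q] → (2, 4)
vs qTU: Firm A plays M → Firm B plays q at [M] → Firm A plays f at [M-q] → (2, 4)
vs rHD: Firm A plays M → Firm B plays r at [M] → Firm B plays H at [M-r] → (2, 6)
vs rHU: Firm A plays M → Firm B plays r at [M] → Firm B plays H at [M-r] → (2, 6)
vs rTD: Firm A plays M → Firm B plays r at [M] → Firm B plays T at [M-r] → Firm A plays In at [M-r-T] → Firm B plays D at [M-r-T-In] → (2, 3)
vs rTU: Firm A plays M → Firm B plays r at [M] → Firm B plays T at [M-r] → Firm A plays In at [M-r-T] → Firm B plays U at [M-r-T-In] → (6, 6)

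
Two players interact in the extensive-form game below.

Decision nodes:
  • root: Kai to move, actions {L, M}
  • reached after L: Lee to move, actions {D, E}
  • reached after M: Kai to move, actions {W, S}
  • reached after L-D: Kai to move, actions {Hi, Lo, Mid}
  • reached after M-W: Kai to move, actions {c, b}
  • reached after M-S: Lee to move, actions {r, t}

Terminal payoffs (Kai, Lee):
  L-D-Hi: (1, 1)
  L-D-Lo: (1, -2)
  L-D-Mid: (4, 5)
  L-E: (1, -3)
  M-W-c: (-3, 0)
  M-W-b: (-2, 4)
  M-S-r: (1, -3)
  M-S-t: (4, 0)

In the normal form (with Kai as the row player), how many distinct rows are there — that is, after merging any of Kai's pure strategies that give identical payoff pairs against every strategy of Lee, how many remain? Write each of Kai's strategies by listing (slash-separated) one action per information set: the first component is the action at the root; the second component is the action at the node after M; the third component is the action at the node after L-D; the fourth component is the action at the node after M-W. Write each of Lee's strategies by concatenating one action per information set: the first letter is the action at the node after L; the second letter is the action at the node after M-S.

6

Kai has 24 pure strategies: L/W/Hi/c, L/W/Hi/b, L/W/Lo/c, L/W/Lo/b, L/W/Mid/c, L/W/Mid/b, L/S/Hi/c, L/S/Hi/b, L/S/Lo/c, L/S/Lo/b, L/S/Mid/c, L/S/Mid/b, M/W/Hi/c, M/W/Hi/b, M/W/Lo/c, M/W/Lo/b, M/W/Mid/c, M/W/Mid/b, M/S/Hi/c, M/S/Hi/b, M/S/Lo/c, M/S/Lo/b, M/S/Mid/c, M/S/Mid/b. Columns: Dr, Dt, Er, Et.
{L/W/Hi/c, L/W/Hi/b, L/S/Hi/c, L/S/Hi/b} → row (1,1) (1,1) (1,-3) (1,-3)
{L/W/Lo/c, L/W/Lo/b, L/S/Lo/c, L/S/Lo/b} → row (1,-2) (1,-2) (1,-3) (1,-3)
{L/W/Mid/c, L/W/Mid/b, L/S/Mid/c, L/S/Mid/b} → row (4,5) (4,5) (1,-3) (1,-3)
{M/W/Hi/c, M/W/Lo/c, M/W/Mid/c} → row (-3,0) (-3,0) (-3,0) (-3,0)
{M/W/Hi/b, M/W/Lo/b, M/W/Mid/b} → row (-2,4) (-2,4) (-2,4) (-2,4)
{M/S/Hi/c, M/S/Hi/b, M/S/Lo/c, M/S/Lo/b, M/S/Mid/c, M/S/Mid/b} → row (1,-3) (4,0) (1,-3) (4,0)
That's 6 distinct rows out of 24 strategies.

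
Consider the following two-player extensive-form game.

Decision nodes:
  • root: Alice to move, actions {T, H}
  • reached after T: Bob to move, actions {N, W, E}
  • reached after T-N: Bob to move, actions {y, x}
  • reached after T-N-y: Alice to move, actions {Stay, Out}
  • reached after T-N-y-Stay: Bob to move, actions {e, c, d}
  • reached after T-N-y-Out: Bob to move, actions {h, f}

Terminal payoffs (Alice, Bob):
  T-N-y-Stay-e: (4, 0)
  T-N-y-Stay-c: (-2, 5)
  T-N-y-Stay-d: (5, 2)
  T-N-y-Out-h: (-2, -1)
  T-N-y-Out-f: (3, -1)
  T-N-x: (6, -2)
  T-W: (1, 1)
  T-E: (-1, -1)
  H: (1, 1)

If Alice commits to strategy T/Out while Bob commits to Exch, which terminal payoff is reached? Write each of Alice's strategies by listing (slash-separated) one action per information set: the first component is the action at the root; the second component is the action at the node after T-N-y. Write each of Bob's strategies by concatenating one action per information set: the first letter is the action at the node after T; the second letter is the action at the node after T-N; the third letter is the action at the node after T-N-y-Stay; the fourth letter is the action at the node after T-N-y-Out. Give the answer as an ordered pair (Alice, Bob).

(-1, -1)

Trace the play path from the root:
  Alice plays T
  Bob plays E at [T]
→ terminal payoff (-1, -1).
(Alice's choice at the node after T-N-y is never reached on this path, so it doesn't affect the outcome.)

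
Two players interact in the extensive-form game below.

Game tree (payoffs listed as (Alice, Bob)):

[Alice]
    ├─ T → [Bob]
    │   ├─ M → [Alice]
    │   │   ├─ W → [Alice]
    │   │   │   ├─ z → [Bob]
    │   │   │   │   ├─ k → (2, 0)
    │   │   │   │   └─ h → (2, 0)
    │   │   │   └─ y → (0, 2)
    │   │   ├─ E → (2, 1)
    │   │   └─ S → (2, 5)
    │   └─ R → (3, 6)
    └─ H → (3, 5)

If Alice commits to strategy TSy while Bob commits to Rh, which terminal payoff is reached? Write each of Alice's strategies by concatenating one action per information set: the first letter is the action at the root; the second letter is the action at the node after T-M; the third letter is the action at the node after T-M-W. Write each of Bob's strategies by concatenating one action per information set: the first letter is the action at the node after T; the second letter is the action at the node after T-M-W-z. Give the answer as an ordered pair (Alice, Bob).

Trace the play path from the root:
  Alice plays T
  Bob plays R at [T]
→ terminal payoff (3, 6).
(Alice's choice at the node after T-M is never reached on this path, so it doesn't affect the outcome.)

(3, 6)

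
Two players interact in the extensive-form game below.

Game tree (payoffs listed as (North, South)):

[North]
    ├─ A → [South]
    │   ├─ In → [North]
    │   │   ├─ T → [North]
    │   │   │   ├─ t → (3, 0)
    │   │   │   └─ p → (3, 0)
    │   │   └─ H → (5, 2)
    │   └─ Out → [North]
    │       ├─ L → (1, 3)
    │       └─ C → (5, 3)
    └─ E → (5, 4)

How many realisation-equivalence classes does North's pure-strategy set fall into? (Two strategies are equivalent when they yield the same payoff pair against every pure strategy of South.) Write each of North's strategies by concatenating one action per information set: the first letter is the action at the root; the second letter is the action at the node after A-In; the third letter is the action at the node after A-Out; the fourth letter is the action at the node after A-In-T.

5

North has 16 pure strategies: ATLt, ATLp, ATCt, ATCp, AHLt, AHLp, AHCt, AHCp, ETLt, ETLp, ETCt, ETCp, EHLt, EHLp, EHCt, EHCp. Columns: In, Out.
{ATLt, ATLp} → row (3,0) (1,3)
{ATCt, ATCp} → row (3,0) (5,3)
{AHLt, AHLp} → row (5,2) (1,3)
{AHCt, AHCp} → row (5,2) (5,3)
{ETLt, ETLp, ETCt, ETCp, EHLt, EHLp, EHCt, EHCp} → row (5,4) (5,4)
That's 5 distinct rows out of 16 strategies.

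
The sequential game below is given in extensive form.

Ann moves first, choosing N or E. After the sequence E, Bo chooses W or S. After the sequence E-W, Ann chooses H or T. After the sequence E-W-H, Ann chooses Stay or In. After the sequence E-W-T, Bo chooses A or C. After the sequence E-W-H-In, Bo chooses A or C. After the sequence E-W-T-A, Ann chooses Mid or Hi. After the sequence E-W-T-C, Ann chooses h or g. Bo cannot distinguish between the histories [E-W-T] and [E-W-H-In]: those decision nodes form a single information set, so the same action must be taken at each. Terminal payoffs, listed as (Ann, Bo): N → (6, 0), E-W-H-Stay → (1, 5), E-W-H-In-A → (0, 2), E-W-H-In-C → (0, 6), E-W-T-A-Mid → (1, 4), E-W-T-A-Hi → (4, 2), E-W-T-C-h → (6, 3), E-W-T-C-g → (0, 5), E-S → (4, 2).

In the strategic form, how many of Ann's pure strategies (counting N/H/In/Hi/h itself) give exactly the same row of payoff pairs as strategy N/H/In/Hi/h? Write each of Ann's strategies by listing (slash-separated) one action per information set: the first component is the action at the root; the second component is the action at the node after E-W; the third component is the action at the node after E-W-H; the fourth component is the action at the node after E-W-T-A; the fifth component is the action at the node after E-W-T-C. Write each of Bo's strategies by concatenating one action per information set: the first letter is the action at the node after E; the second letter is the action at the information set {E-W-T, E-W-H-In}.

Row for N/H/In/Hi/h (columns WA, WC, SA, SC): (6,0) (6,0) (6,0) (6,0).
Under N/H/In/Hi/h, Ann's choice at the node after E-W and at the node after E-W-H and at the node after E-W-T-A and at the node after E-W-T-C can never be reached regardless of what Bo does, so varying those choices leaves every outcome unchanged.
Holding the reachable choices fixed and varying the unreachable ones freely already gives 2 × 2 × 2 × 2 = 16 equivalent strategies.
No other strategy reproduces this row, so those 16 are the full class: N/H/Stay/Mid/h, N/H/Stay/Mid/g, N/H/Stay/Hi/h, N/H/Stay/Hi/g, N/H/In/Mid/h, N/H/In/Mid/g, N/H/In/Hi/h, N/H/In/Hi/g, N/T/Stay/Mid/h, N/T/Stay/Mid/g, N/T/Stay/Hi/h, N/T/Stay/Hi/g, N/T/In/Mid/h, N/T/In/Mid/g, N/T/In/Hi/h, N/T/In/Hi/g.

16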